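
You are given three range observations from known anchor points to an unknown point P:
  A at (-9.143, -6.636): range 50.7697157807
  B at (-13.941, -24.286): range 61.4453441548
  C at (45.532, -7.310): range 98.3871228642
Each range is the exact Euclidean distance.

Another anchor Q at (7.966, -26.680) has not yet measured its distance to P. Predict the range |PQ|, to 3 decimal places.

77.007

eq1: (x + 9.143)² + (y + 6.636)² = 50.7697157807²
eq2: (x + 13.941)² + (y + 24.286)² = 61.4453441548²
eq3: (x − 45.532)² + (y + 7.310)² = 98.3871228642²
eq1−eq2, eq1−eq3 (x²,y² cancel):
  -9.596·x − 35.300·y = -541.435946
  109.350·x − 1.348·y = -5103.493726
det = -9.596·-1.348 − -35.300·109.350 = 3872.990408
x = (-541.435946·-1.348 − -35.300·-5103.493726) / 3872.990408 = -46.326857
y = (-9.596·-5103.493726 − -541.435946·109.350) / 3872.990408 = 27.931685
|P − Q| = √((-46.326857 − 7.966)² + (27.931685 − -26.680)²) = 77.007470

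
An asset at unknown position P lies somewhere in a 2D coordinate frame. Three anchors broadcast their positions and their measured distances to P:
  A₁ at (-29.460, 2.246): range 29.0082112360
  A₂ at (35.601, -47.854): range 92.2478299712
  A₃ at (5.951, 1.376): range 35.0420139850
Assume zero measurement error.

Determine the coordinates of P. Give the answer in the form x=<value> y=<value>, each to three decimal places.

eq1: (x + 29.460)² + (y − 2.246)² = 29.0082112360²
eq2: (x − 35.601)² + (y + 47.854)² = 92.2478299712²
eq3: (x − 5.951)² + (y − 1.376)² = 35.0420139850²
eq2−eq3, eq2−eq1 (x²,y² cancel):
  -59.300·x + 98.460·y = 3761.590650
  -130.122·x + 100.200·y = 4983.685414
det = -59.300·100.200 − 98.460·-130.122 = 6869.952120
x = (3761.590650·100.200 − 98.460·4983.685414) / 6869.952120 = -16.562311
y = (-59.300·4983.685414 − 3761.590650·-130.122) / 6869.952120 = 28.229186

x=-16.562 y=28.229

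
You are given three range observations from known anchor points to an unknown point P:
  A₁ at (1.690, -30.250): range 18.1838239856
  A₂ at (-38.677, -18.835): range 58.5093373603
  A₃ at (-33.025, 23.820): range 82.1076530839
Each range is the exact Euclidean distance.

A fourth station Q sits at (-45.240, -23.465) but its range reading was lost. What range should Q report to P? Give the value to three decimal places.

eq1: (x − 1.690)² + (y + 30.250)² = 18.1838239856²
eq2: (x + 38.677)² + (y + 18.835)² = 58.5093373603²
eq3: (x + 33.025)² + (y − 23.820)² = 82.1076530839²
eq2−eq3, eq2−eq1 (x²,y² cancel):
  11.304·x + 85.310·y = -3510.948666
  80.734·x − 22.830·y = 2159.942150
det = 11.304·-22.830 − 85.310·80.734 = -7145.487860
x = (-3510.948666·-22.830 − 85.310·2159.942150) / -7145.487860 = 14.569993
y = (11.304·2159.942150 − -3510.948666·80.734) / -7145.487860 = -43.085780
|P − Q| = √((14.569993 − -45.240)² + (-43.085780 − -23.465)²) = 62.946090

62.946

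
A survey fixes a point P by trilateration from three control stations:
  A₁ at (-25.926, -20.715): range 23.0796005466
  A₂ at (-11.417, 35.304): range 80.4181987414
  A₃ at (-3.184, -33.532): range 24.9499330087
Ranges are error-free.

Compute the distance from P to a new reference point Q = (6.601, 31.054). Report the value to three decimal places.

eq1: (x + 25.926)² + (y + 20.715)² = 23.0796005466²
eq2: (x + 11.417)² + (y − 35.304)² = 80.4181987414²
eq3: (x + 3.184)² + (y + 33.532)² = 24.9499330087²
eq1−eq3, eq1−eq2 (x²,y² cancel):
  45.484·x − 25.634·y = -56.567017
  29.018·x + 112.038·y = -5658.967123
det = 45.484·112.038 − -25.634·29.018 = 5839.783804
x = (-56.567017·112.038 − -25.634·-5658.967123) / 5839.783804 = -25.925552
y = (45.484·-5658.967123 − -56.567017·29.018) / 5839.783804 = -43.794601
|P − Q| = √((-25.925552 − 6.601)² + (-43.794601 − 31.054)²) = 81.610597

81.611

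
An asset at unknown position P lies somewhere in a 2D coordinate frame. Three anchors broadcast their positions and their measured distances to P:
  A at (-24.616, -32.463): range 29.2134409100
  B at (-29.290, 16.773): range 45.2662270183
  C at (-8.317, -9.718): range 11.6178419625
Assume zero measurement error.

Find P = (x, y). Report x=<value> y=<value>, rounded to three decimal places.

eq1: (x + 24.616)² + (y + 32.463)² = 29.2134409100²
eq2: (x + 29.290)² + (y − 16.773)² = 45.2662270183²
eq3: (x + 8.317)² + (y + 9.718)² = 11.6178419625²
eq1−eq2, eq1−eq3 (x²,y² cancel):
  -9.348·x + 98.472·y = -1716.162375
  32.598·x + 45.490·y = -777.730934
det = -9.348·45.490 − 98.472·32.598 = -3635.230776
x = (-1716.162375·45.490 − 98.472·-777.730934) / -3635.230776 = 0.408091
y = (-9.348·-777.730934 − -1716.162375·32.598) / -3635.230776 = -17.389182

x=0.408 y=-17.389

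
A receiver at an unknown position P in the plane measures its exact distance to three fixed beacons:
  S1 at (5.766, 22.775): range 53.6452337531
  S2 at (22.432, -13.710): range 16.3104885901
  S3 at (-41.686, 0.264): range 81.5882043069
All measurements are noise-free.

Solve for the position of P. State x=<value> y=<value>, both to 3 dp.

eq1: (x − 5.766)² + (y − 22.775)² = 53.6452337531²
eq2: (x − 22.432)² + (y + 13.710)² = 16.3104885901²
eq3: (x + 41.686)² + (y − 0.264)² = 81.5882043069²
eq2−eq3, eq2−eq1 (x²,y² cancel):
  -128.236·x + 27.948·y = -5343.969476
  -33.332·x + 72.970·y = -2750.990409
det = -128.236·72.970 − 27.948·-33.332 = -8425.818184
x = (-5343.969476·72.970 − 27.948·-2750.990409) / -8425.818184 = 37.155415
y = (-128.236·-2750.990409 − -5343.969476·-33.332) / -8425.818184 = -20.728054

x=37.155 y=-20.728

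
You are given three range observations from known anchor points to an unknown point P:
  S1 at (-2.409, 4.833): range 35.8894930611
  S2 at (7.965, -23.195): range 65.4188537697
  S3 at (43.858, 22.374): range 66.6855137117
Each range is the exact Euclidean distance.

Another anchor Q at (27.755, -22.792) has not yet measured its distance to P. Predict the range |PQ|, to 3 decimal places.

eq1: (x + 2.409)² + (y − 4.833)² = 35.8894930611²
eq2: (x − 7.965)² + (y + 23.195)² = 65.4188537697²
eq3: (x − 43.858)² + (y − 22.374)² = 66.6855137117²
eq2−eq3, eq2−eq1 (x²,y² cancel):
  71.786·x + 91.138·y = 1655.339480
  -20.748·x + 56.056·y = 2419.282636
det = 71.786·56.056 − 91.138·-20.748 = 5914.967240
x = (1655.339480·56.056 − 91.138·2419.282636) / 5914.967240 = -21.588771
y = (71.786·2419.282636 − 1655.339480·-20.748) / 5914.967240 = 35.167668
|P − Q| = √((-21.588771 − 27.755)² + (35.167668 − -22.792)²) = 76.119189

76.119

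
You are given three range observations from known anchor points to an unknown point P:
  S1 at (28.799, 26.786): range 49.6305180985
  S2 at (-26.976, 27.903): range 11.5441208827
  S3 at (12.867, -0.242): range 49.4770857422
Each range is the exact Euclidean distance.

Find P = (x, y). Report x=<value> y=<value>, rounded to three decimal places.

eq1: (x − 28.799)² + (y − 26.786)² = 49.6305180985²
eq2: (x + 26.976)² + (y − 27.903)² = 11.5441208827²
eq3: (x − 12.867)² + (y + 0.242)² = 49.4770857422²
eq1−eq2, eq1−eq3 (x²,y² cancel):
  -111.550·x + 2.234·y = 2289.331388
  -31.864·x − 54.056·y = -1366.047631
det = -111.550·-54.056 − 2.234·-31.864 = 6101.130976
x = (2289.331388·-54.056 − 2.234·-1366.047631) / 6101.130976 = -19.783274
y = (-111.550·-1366.047631 − 2289.331388·-31.864) / 6101.130976 = 36.932475

x=-19.783 y=36.932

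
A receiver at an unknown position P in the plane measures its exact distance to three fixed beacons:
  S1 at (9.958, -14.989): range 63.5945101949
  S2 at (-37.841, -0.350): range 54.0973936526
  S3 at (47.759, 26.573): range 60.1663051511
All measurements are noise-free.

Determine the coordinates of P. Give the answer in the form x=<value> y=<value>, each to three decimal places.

x=-9.315 y=45.615

eq1: (x − 9.958)² + (y + 14.989)² = 63.5945101949²
eq2: (x + 37.841)² + (y + 0.350)² = 54.0973936526²
eq3: (x − 47.759)² + (y − 26.573)² = 60.1663051511²
eq1−eq2, eq1−eq3 (x²,y² cancel):
  -95.598·x + 29.278·y = 2225.965623
  75.602·x + 83.124·y = 3087.491976
det = -95.598·83.124 − 29.278·75.602 = -10159.963508
x = (2225.965623·83.124 − 29.278·3087.491976) / -10159.963508 = -9.314559
y = (-95.598·3087.491976 − 2225.965623·75.602) / -10159.963508 = 45.614879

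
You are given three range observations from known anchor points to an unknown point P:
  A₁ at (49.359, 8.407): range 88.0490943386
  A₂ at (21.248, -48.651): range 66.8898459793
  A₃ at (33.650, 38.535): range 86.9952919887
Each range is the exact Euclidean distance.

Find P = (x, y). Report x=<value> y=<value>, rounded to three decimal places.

eq1: (x − 49.359)² + (y − 8.407)² = 88.0490943386²
eq2: (x − 21.248)² + (y + 48.651)² = 66.8898459793²
eq3: (x − 33.650)² + (y − 38.535)² = 86.9952919887²
eq2−eq3, eq2−eq1 (x²,y² cancel):
  24.804·x + 174.372·y = -3295.057913
  56.222·x + 114.116·y = -3589.800294
det = 24.804·114.116 − 174.372·56.222 = -6973.009320
x = (-3295.057913·114.116 − 174.372·-3589.800294) / -6973.009320 = -35.844184
y = (24.804·-3589.800294 − -3295.057913·56.222) / -6973.009320 = -13.797965

x=-35.844 y=-13.798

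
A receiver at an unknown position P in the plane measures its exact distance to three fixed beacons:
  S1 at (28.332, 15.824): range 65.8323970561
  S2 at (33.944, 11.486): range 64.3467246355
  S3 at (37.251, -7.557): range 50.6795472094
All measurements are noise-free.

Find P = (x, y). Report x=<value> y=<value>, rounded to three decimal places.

x=3.058 y=-44.964

eq1: (x − 28.332)² + (y − 15.824)² = 65.8323970561²
eq2: (x − 33.944)² + (y − 11.486)² = 64.3467246355²
eq3: (x − 37.251)² + (y + 7.557)² = 50.6795472094²
eq3−eq1, eq3−eq2 (x²,y² cancel):
  -17.838·x + 46.762·y = -2157.132047
  -6.614·x + 38.086·y = -1732.706384
det = -17.838·38.086 − 46.762·-6.614 = -370.094200
x = (-2157.132047·38.086 − 46.762·-1732.706384) / -370.094200 = 3.057911
y = (-17.838·-1732.706384 − -2157.132047·-6.614) / -370.094200 = -44.963539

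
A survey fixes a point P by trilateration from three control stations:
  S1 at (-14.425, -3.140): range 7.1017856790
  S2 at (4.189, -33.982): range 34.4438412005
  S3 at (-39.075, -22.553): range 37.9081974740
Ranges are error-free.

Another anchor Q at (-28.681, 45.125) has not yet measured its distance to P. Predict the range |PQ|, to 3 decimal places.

51.286

eq1: (x + 14.425)² + (y + 3.140)² = 7.1017856790²
eq2: (x − 4.189)² + (y + 33.982)² = 34.4438412005²
eq3: (x + 39.075)² + (y + 22.553)² = 37.9081974740²
eq1−eq3, eq1−eq2 (x²,y² cancel):
  -49.300·x − 38.826·y = 430.957133
  37.228·x − 61.684·y = -181.559017
det = -49.300·-61.684 − -38.826·37.228 = 4486.435528
x = (430.957133·-61.684 − -38.826·-181.559017) / 4486.435528 = -7.496457
y = (-49.300·-181.559017 − 430.957133·37.228) / 4486.435528 = -1.580946
|P − Q| = √((-7.496457 − -28.681)² + (-1.580946 − 45.125)²) = 51.285771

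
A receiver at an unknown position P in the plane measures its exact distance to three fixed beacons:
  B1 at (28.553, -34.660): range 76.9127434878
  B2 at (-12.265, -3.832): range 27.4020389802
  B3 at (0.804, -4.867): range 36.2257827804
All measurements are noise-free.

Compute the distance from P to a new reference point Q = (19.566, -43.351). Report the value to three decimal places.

77.845

eq1: (x − 28.553)² + (y + 34.660)² = 76.9127434878²
eq2: (x + 12.265)² + (y + 3.832)² = 27.4020389802²
eq3: (x − 0.804)² + (y + 4.867)² = 36.2257827804²
eq2−eq3, eq2−eq1 (x²,y² cancel):
  26.138·x − 2.070·y = -702.215942
  81.636·x − 61.656·y = -3313.223411
det = 26.138·-61.656 − -2.070·81.636 = -1442.578008
x = (-702.215942·-61.656 − -2.070·-3313.223411) / -1442.578008 = -25.258567
y = (26.138·-3313.223411 − -702.215942·81.636) / -1442.578008 = 20.293483
|P − Q| = √((-25.258567 − 19.566)² + (20.293483 − -43.351)²) = 77.845116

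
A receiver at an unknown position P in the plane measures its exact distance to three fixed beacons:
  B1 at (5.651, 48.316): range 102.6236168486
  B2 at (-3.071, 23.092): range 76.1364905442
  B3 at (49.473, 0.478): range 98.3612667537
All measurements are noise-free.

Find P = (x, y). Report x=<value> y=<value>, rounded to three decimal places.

x=-37.961 y=-44.579

eq1: (x − 5.651)² + (y − 48.316)² = 102.6236168486²
eq2: (x + 3.071)² + (y − 23.092)² = 76.1364905442²
eq3: (x − 49.473)² + (y − 0.478)² = 98.3612667537²
eq3−eq2, eq3−eq1 (x²,y² cancel):
  -105.088·x + 45.228·y = 1973.038897
  -87.644·x + 95.676·y = -938.104494
det = -105.088·95.676 − 45.228·-87.644 = -6090.436656
x = (1973.038897·95.676 − 45.228·-938.104494) / -6090.436656 = -37.961327
y = (-105.088·-938.104494 − 1973.038897·-87.644) / -6090.436656 = -44.579488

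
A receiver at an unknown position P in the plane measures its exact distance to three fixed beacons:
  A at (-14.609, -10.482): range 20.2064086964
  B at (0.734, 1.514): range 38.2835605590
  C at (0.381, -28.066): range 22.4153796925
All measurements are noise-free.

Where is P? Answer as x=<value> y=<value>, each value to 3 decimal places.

x=-22.001 y=-29.288

eq1: (x + 14.609)² + (y + 10.482)² = 20.2064086964²
eq2: (x − 0.734)² + (y − 1.514)² = 38.2835605590²
eq3: (x − 0.381)² + (y + 28.066)² = 22.4153796925²
eq1−eq2, eq1−eq3 (x²,y² cancel):
  30.686·x + 23.992·y = -1377.796310
  29.980·x − 35.168·y = 370.400018
det = 30.686·-35.168 − 23.992·29.980 = -1798.445408
x = (-1377.796310·-35.168 − 23.992·370.400018) / -1798.445408 = -22.001059
y = (30.686·370.400018 − -1377.796310·29.980) / -1798.445408 = -29.287755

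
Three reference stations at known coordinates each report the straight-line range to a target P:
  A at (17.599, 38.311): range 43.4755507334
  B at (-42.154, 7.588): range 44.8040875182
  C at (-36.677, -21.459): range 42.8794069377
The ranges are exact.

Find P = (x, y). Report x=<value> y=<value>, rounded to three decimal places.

x=1.588 y=-2.109

eq1: (x − 17.599)² + (y − 38.311)² = 43.4755507334²
eq2: (x + 42.154)² + (y − 7.588)² = 44.8040875182²
eq3: (x + 36.677)² + (y + 21.459)² = 42.8794069377²
eq2−eq3, eq2−eq1 (x²,y² cancel):
  10.954·x − 58.094·y = 139.916269
  119.506·x + 61.446·y = 60.202809
det = 10.954·61.446 − -58.094·119.506 = 7615.661048
x = (139.916269·61.446 − -58.094·60.202809) / 7615.661048 = 1.588138
y = (10.954·60.202809 − 139.916269·119.506) / 7615.661048 = -2.108993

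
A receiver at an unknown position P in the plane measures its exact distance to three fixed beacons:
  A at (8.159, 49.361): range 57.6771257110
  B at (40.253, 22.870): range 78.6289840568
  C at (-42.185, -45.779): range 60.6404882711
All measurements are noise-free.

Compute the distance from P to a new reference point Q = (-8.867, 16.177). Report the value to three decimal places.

eq1: (x − 8.159)² + (y − 49.361)² = 57.6771257110²
eq2: (x − 40.253)² + (y − 22.870)² = 78.6289840568²
eq3: (x + 42.185)² + (y + 45.779)² = 60.6404882711²
eq3−eq2, eq3−eq1 (x²,y² cancel):
  164.876·x + 137.298·y = -4237.198473
  100.688·x + 190.280·y = -1021.595477
det = 164.876·190.280 − 137.298·100.688 = 17548.344256
x = (-4237.198473·190.280 − 137.298·-1021.595477) / 17548.344256 = -37.951792
y = (164.876·-1021.595477 − -4237.198473·100.688) / 17548.344256 = 14.713551
|P − Q| = √((-37.951792 − -8.867)² + (14.713551 − 16.177)²) = 29.121587

29.122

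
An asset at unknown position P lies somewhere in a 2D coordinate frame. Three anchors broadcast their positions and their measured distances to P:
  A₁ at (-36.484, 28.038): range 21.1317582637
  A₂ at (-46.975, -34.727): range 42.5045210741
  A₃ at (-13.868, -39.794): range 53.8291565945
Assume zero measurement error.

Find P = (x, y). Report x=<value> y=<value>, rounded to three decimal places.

x=-40.090 y=7.216

eq1: (x + 36.484)² + (y − 28.038)² = 21.1317582637²
eq2: (x + 46.975)² + (y + 34.727)² = 42.5045210741²
eq3: (x + 13.868)² + (y + 39.794)² = 53.8291565945²
eq1−eq3, eq1−eq2 (x²,y² cancel):
  45.232·x − 135.664·y = -2792.354732
  -20.982·x − 125.530·y = -64.679650
det = 45.232·-125.530 − -135.664·-20.982 = -8524.475008
x = (-2792.354732·-125.530 − -135.664·-64.679650) / -8524.475008 = -40.090397
y = (45.232·-64.679650 − -2792.354732·-20.982) / -8524.475008 = 7.216254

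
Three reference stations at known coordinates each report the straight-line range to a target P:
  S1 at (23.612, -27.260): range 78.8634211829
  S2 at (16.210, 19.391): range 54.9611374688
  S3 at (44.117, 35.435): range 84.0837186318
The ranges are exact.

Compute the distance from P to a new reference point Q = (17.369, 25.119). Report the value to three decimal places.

56.243

eq1: (x − 23.612)² + (y + 27.260)² = 78.8634211829²
eq2: (x − 16.210)² + (y − 19.391)² = 54.9611374688²
eq3: (x − 44.117)² + (y − 35.435)² = 84.0837186318²
eq3−eq2, eq3−eq1 (x²,y² cancel):
  -55.814·x − 32.088·y = 1486.171174
  -41.010·x − 125.390·y = -1050.682232
det = -55.814·-125.390 − -32.088·-41.010 = 5682.588580
x = (1486.171174·-125.390 − -32.088·-1050.682232) / 5682.588580 = -38.726241
y = (-55.814·-1050.682232 − 1486.171174·-41.010) / 5682.588580 = 21.045102
|P − Q| = √((-38.726241 − 17.369)² + (21.045102 − 25.119)²) = 56.242979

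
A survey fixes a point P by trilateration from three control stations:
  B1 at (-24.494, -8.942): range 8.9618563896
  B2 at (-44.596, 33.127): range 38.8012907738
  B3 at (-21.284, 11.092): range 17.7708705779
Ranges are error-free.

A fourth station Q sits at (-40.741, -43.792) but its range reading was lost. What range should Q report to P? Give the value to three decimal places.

eq1: (x + 24.494)² + (y + 8.942)² = 8.9618563896²
eq2: (x + 44.596)² + (y − 33.127)² = 38.8012907738²
eq3: (x + 21.284)² + (y − 11.092)² = 17.7708705779²
eq2−eq1, eq2−eq3 (x²,y² cancel):
  40.204·x − 84.138·y = -981.060649
  46.624·x − 44.070·y = -1320.423900
det = 40.204·-44.070 − -84.138·46.624 = 2151.059832
x = (-981.060649·-44.070 − -84.138·-1320.423900) / 2151.059832 = -31.548394
y = (40.204·-1320.423900 − -981.060649·46.624) / 2151.059832 = -3.414759
|P − Q| = √((-31.548394 − -40.741)² + (-3.414759 − -43.792)²) = 41.410453

41.410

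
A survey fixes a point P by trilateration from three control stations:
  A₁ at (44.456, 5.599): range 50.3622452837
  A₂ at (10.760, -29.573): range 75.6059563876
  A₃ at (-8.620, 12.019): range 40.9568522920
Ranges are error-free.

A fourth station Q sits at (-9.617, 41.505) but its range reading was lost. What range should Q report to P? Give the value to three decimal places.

24.345

eq1: (x − 44.456)² + (y − 5.599)² = 50.3622452837²
eq2: (x − 10.760)² + (y + 29.573)² = 75.6059563876²
eq3: (x + 8.620)² + (y − 12.019)² = 40.9568522920²
eq2−eq3, eq2−eq1 (x²,y² cancel):
  -38.760·x + 83.184·y = 3267.217724
  67.392·x + 70.344·y = 4197.249699
det = -38.760·70.344 − 83.184·67.392 = -8332.469568
x = (3267.217724·70.344 − 83.184·4197.249699) / -8332.469568 = 14.319267
y = (-38.760·4197.249699 − 3267.217724·67.392) / -8332.469568 = 45.949131
|P − Q| = √((14.319267 − -9.617)² + (45.949131 − 41.505)²) = 24.345332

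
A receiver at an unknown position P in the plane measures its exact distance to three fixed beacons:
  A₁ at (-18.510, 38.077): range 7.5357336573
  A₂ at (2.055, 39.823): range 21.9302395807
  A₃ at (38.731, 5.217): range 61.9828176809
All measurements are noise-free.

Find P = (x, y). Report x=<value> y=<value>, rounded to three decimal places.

eq1: (x + 18.510)² + (y − 38.077)² = 7.5357336573²
eq2: (x − 2.055)² + (y − 39.823)² = 21.9302395807²
eq3: (x − 38.731)² + (y − 5.217)² = 61.9828176809²
eq2−eq1, eq2−eq3 (x²,y² cancel):
  -41.130·x − 3.492·y = 626.531801
  73.352·x − 69.212·y = -3423.721184
det = -41.130·-69.212 − -3.492·73.352 = 3102.834744
x = (626.531801·-69.212 − -3.492·-3423.721184) / 3102.834744 = -17.828585
y = (-41.130·-3423.721184 − 626.531801·73.352) / 3102.834744 = 30.572138

x=-17.829 y=30.572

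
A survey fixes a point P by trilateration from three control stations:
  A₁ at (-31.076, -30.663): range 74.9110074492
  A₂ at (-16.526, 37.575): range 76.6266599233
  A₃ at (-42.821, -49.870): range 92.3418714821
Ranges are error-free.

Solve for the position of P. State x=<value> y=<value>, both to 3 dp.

eq1: (x + 31.076)² + (y + 30.663)² = 74.9110074492²
eq2: (x + 16.526)² + (y − 37.575)² = 76.6266599233²
eq3: (x + 42.821)² + (y + 49.870)² = 92.3418714821²
eq2−eq1, eq2−eq3 (x²,y² cancel):
  -29.100·x − 136.476·y = 480.934018
  -52.590·x − 174.890·y = -19.710578
det = -29.100·-174.890 − -136.476·-52.590 = -2087.973840
x = (480.934018·-174.890 − -136.476·-19.710578) / -2087.973840 = 41.571676
y = (-29.100·-19.710578 − 480.934018·-52.590) / -2087.973840 = -12.388037

x=41.572 y=-12.388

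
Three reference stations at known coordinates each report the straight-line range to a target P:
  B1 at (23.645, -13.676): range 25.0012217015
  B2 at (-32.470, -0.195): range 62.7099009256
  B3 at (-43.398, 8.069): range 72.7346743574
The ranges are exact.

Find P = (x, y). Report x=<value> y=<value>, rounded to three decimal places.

eq1: (x − 23.645)² + (y + 13.676)² = 25.0012217015²
eq2: (x + 32.470)² + (y + 0.195)² = 62.7099009256²
eq3: (x + 43.398)² + (y − 8.069)² = 72.7346743574²
eq1−eq2, eq1−eq3 (x²,y² cancel):
  -112.230·x + 26.962·y = -2999.250664
  -134.086·x + 43.490·y = -3462.895603
det = -112.230·43.490 − 26.962·-134.086 = -1265.655968
x = (-2999.250664·43.490 − 26.962·-3462.895603) / -1265.655968 = 29.289808
y = (-112.230·-3462.895603 − -2999.250664·-134.086) / -1265.655968 = 10.679641

x=29.290 y=10.680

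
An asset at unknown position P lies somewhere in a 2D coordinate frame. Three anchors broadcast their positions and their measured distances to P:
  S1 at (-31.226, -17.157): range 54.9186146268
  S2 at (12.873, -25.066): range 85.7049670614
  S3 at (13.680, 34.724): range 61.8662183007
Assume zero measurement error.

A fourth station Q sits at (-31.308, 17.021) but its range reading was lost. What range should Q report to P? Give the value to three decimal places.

eq1: (x + 31.226)² + (y + 17.157)² = 54.9186146268²
eq2: (x − 12.873)² + (y + 25.066)² = 85.7049670614²
eq3: (x − 13.680)² + (y − 34.724)² = 61.8662183007²
eq3−eq2, eq3−eq1 (x²,y² cancel):
  -1.614·x − 119.580·y = -4116.792503
  -89.812·x − 103.762·y = 687.901883
det = -1.614·-103.762 − -119.580·-89.812 = -10572.247092
x = (-4116.792503·-103.762 − -119.580·687.901883) / -10572.247092 = -48.185209
y = (-1.614·687.901883 − -4116.792503·-89.812) / -10572.247092 = 35.077466
|P − Q| = √((-48.185209 − -31.308)² + (35.077466 − 17.021)²) = 24.715909

24.716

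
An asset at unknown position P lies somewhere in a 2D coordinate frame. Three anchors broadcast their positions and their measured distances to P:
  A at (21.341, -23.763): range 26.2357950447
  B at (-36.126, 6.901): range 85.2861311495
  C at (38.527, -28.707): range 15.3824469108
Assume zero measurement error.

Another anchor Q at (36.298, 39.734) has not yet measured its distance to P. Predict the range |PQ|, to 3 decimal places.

55.991

eq1: (x − 21.341)² + (y + 23.763)² = 26.2357950447²
eq2: (x + 36.126)² + (y − 6.901)² = 85.2861311495²
eq3: (x − 38.527)² + (y + 28.707)² = 15.3824469108²
eq1−eq3, eq1−eq2 (x²,y² cancel):
  34.372·x − 9.888·y = 1740.000397
  -114.934·x + 61.328·y = -6252.813998
det = 34.372·61.328 − -9.888·-114.934 = 971.498624
x = (1740.000397·61.328 − -9.888·-6252.813998) / 971.498624 = 46.199674
y = (34.372·-6252.813998 − 1740.000397·-114.934) / 971.498624 = -15.374718
|P − Q| = √((46.199674 − 36.298)² + (-15.374718 − 39.734)²) = 55.991195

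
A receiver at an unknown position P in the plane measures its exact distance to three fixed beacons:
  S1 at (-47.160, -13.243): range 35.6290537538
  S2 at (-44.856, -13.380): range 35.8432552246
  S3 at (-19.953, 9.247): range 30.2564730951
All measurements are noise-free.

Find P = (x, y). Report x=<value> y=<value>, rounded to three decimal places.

eq1: (x + 47.160)² + (y + 13.243)² = 35.6290537538²
eq2: (x + 44.856)² + (y + 13.380)² = 35.8432552246²
eq3: (x + 19.953)² + (y − 9.247)² = 30.2564730951²
eq3−eq2, eq3−eq1 (x²,y² cancel):
  -49.806·x − 45.254·y = 1338.171137
  -54.414·x − 44.980·y = 1561.838124
det = -49.806·-44.980 − -45.254·-54.414 = -222.177276
x = (1338.171137·-44.980 − -45.254·1561.838124) / -222.177276 = -47.207729
y = (-49.806·1561.838124 − 1338.171137·-54.414) / -222.177276 = 22.386022

x=-47.208 y=22.386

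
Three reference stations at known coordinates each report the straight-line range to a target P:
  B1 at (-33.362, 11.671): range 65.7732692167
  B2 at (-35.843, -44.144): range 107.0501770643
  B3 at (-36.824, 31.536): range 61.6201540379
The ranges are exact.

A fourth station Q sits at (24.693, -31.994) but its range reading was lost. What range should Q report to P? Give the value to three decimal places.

77.101

eq1: (x + 33.362)² + (y − 11.671)² = 65.7732692167²
eq2: (x + 35.843)² + (y + 44.144)² = 107.0501770643²
eq3: (x + 36.824)² + (y − 31.536)² = 61.6201540379²
eq1−eq3, eq1−eq2 (x²,y² cancel):
  -6.924·x + 39.730·y = 1630.370547
  -4.962·x − 111.630·y = -5149.439366
det = -6.924·-111.630 − 39.730·-4.962 = 970.066380
x = (1630.370547·-111.630 − 39.730·-5149.439366) / 970.066380 = 23.285996
y = (-6.924·-5149.439366 − 1630.370547·-4.962) / 970.066380 = 45.094457
|P − Q| = √((23.285996 − 24.693)² + (45.094457 − -31.994)²) = 77.101296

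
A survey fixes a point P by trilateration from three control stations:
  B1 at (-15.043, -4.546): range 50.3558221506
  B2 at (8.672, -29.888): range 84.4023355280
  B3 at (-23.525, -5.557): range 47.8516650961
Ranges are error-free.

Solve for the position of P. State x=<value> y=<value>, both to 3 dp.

eq1: (x + 15.043)² + (y + 4.546)² = 50.3558221506²
eq2: (x − 8.672)² + (y + 29.888)² = 84.4023355280²
eq3: (x + 23.525)² + (y + 5.557)² = 47.8516650961²
eq3−eq1, eq3−eq2 (x²,y² cancel):
  16.964·x + 2.022·y = -583.274881
  64.394·x − 48.662·y = -4449.782136
det = 16.964·-48.662 − 2.022·64.394 = -955.706836
x = (-583.274881·-48.662 − 2.022·-4449.782136) / -955.706836 = -39.113230
y = (16.964·-4449.782136 − -583.274881·64.394) / -955.706836 = 39.684451

x=-39.113 y=39.684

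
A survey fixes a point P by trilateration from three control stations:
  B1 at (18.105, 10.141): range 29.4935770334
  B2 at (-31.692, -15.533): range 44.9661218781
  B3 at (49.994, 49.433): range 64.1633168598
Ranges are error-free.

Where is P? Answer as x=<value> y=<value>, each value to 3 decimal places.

x=-8.455 y=22.964

eq1: (x − 18.105)² + (y − 10.141)² = 29.4935770334²
eq2: (x + 31.692)² + (y + 15.533)² = 44.9661218781²
eq3: (x − 49.994)² + (y − 49.433)² = 64.1633168598²
eq3−eq2, eq3−eq1 (x²,y² cancel):
  -163.372·x − 129.932·y = -1602.385458
  -63.778·x − 78.584·y = -1265.330475
det = -163.372·-78.584 − -129.932·-63.778 = 4551.622152
x = (-1602.385458·-78.584 − -129.932·-1265.330475) / 4551.622152 = -8.455241
y = (-163.372·-1265.330475 − -1602.385458·-63.778) / 4551.622152 = 22.963820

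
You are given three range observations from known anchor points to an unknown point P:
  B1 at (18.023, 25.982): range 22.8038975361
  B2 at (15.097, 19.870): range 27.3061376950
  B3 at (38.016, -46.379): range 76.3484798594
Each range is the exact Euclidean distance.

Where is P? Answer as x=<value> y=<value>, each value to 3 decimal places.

eq1: (x − 18.023)² + (y − 25.982)² = 22.8038975361²
eq2: (x − 15.097)² + (y − 19.870)² = 27.3061376950²
eq3: (x − 38.016)² + (y + 46.379)² = 76.3484798594²
eq1−eq3, eq1−eq2 (x²,y² cancel):
  39.986·x − 144.722·y = -2712.737590
  -5.852·x − 12.224·y = -602.763957
det = 39.986·-12.224 − -144.722·-5.852 = -1335.702008
x = (-2712.737590·-12.224 − -144.722·-602.763957) / -1335.702008 = 40.482608
y = (39.986·-602.763957 − -2712.737590·-5.852) / -1335.702008 = 29.929625

x=40.483 y=29.930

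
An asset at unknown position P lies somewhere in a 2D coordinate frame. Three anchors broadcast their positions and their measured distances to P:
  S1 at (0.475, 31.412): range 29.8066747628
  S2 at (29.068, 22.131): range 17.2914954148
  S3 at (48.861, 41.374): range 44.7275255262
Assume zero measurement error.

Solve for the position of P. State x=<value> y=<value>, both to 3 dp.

eq1: (x − 0.475)² + (y − 31.412)² = 29.8066747628²
eq2: (x − 29.068)² + (y − 22.131)² = 17.2914954148²
eq3: (x − 48.861)² + (y − 41.374)² = 44.7275255262²
eq2−eq3, eq2−eq1 (x²,y² cancel):
  39.586·x + 38.486·y = 1062.919686
  -57.186·x + 18.562·y = -937.232463
det = 39.586·18.562 − 38.486·-57.186 = 2935.655728
x = (1062.919686·18.562 − 38.486·-937.232463) / 2935.655728 = 19.007761
y = (39.586·-937.232463 − 1062.919686·-57.186) / 2935.655728 = 8.067309

x=19.008 y=8.067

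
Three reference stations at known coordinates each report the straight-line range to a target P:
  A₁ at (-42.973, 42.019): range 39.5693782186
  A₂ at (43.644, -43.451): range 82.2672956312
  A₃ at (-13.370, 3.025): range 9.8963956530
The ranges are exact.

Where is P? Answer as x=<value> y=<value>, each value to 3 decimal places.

eq1: (x + 42.973)² + (y − 42.019)² = 39.5693782186²
eq2: (x − 43.644)² + (y + 43.451)² = 82.2672956312²
eq3: (x + 13.370)² + (y − 3.025)² = 9.8963956530²
eq1−eq2, eq1−eq3 (x²,y² cancel):
  173.234·x − 170.940·y = -5021.659191
  59.206·x − 77.988·y = -1956.570519
det = 173.234·-77.988 − -170.940·59.206 = -3389.499552
x = (-5021.659191·-77.988 − -170.940·-1956.570519) / -3389.499552 = -16.867680
y = (173.234·-1956.570519 − -5021.659191·59.206) / -3389.499552 = 12.282693

x=-16.868 y=12.283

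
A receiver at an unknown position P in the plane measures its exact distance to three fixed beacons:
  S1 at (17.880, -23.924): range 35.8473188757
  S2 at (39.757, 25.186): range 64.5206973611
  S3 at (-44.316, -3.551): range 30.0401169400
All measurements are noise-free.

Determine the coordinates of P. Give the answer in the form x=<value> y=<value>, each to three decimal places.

x=-14.818 y=-9.231

eq1: (x − 17.880)² + (y + 23.924)² = 35.8473188757²
eq2: (x − 39.757)² + (y − 25.186)² = 64.5206973611²
eq3: (x + 44.316)² + (y + 3.551)² = 30.0401169400²
eq3−eq2, eq3−eq1 (x²,y² cancel):
  168.146·x + 57.474·y = -3022.075574
  124.392·x − 40.746·y = -1467.086926
det = 168.146·-40.746 − 57.474·124.392 = -14000.582724
x = (-3022.075574·-40.746 − 57.474·-1467.086926) / -14000.582724 = -14.817729
y = (168.146·-1467.086926 − -3022.075574·124.392) / -14000.582724 = -9.230846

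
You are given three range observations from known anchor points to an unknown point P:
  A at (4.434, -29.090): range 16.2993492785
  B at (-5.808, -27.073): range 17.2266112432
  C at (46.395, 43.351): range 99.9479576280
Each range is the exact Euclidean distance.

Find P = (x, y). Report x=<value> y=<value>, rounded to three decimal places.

eq1: (x − 4.434)² + (y + 29.090)² = 16.2993492785²
eq2: (x + 5.808)² + (y + 27.073)² = 17.2266112432²
eq3: (x − 46.395)² + (y − 43.351)² = 99.9479576280²
eq3−eq1, eq3−eq2 (x²,y² cancel):
  -83.922·x − 144.882·y = 6558.008677
  -104.406·x − 140.848·y = 6427.713066
det = -83.922·-140.848 − -144.882·-104.406 = -3306.304236
x = (6558.008677·-140.848 − -144.882·6427.713066) / -3306.304236 = -2.291839
y = (-83.922·6427.713066 − 6558.008677·-104.406) / -3306.304236 = -43.936948

x=-2.292 y=-43.937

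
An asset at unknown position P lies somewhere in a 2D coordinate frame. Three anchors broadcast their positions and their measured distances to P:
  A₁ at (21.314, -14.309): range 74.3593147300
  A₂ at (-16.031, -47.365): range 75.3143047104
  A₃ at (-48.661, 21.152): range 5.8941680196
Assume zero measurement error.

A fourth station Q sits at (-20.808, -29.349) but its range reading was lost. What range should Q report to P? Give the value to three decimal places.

eq1: (x − 21.314)² + (y + 14.309)² = 74.3593147300²
eq2: (x + 16.031)² + (y + 47.365)² = 75.3143047104²
eq3: (x + 48.661)² + (y − 21.152)² = 5.8941680196²
eq1−eq3, eq1−eq2 (x²,y² cancel):
  -139.950·x + 70.922·y = 7650.832418
  -74.690·x − 66.112·y = 1698.465302
det = -139.950·-66.112 − 70.922·-74.690 = 14549.538580
x = (7650.832418·-66.112 − 70.922·1698.465302) / 14549.538580 = -43.044003
y = (-139.950·1698.465302 − 7650.832418·-74.690) / 14549.538580 = 22.938216
|P − Q| = √((-43.044003 − -20.808)² + (22.938216 − -29.349)²) = 56.818947

56.819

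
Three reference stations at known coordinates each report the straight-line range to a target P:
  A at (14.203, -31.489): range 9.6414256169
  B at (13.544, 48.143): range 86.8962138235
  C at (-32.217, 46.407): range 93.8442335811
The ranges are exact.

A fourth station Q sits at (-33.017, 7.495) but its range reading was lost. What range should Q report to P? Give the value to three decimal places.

61.428

eq1: (x − 14.203)² + (y + 31.489)² = 9.6414256169²
eq2: (x − 13.544)² + (y − 48.143)² = 86.8962138235²
eq3: (x + 32.217)² + (y − 46.407)² = 93.8442335811²
eq2−eq3, eq2−eq1 (x²,y² cancel):
  -91.522·x − 3.472·y = -565.431847
  1.318·x − 159.264·y = 6150.088834
det = -91.522·-159.264 − -3.472·1.318 = 14580.735904
x = (-565.431847·-159.264 − -3.472·6150.088834) / 14580.735904 = 7.640633
y = (-91.522·6150.088834 − -565.431847·1.318) / 14580.735904 = -38.552457
|P − Q| = √((7.640633 − -33.017)² + (-38.552457 − 7.495)²) = 61.428099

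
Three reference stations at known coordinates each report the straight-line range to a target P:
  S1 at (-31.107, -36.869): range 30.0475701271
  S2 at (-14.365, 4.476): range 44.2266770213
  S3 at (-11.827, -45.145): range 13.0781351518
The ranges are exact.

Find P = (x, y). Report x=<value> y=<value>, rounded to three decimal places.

eq1: (x + 31.107)² + (y + 36.869)² = 30.0475701271²
eq2: (x + 14.365)² + (y − 4.476)² = 44.2266770213²
eq3: (x + 11.827)² + (y + 45.145)² = 13.0781351518²
eq3−eq1, eq3−eq2 (x²,y² cancel):
  -38.560·x + 16.552·y = -582.799195
  -5.076·x + 99.242·y = -3736.522494
det = -38.560·99.242 − 16.552·-5.076 = -3742.753568
x = (-582.799195·99.242 − 16.552·-3736.522494) / -3742.753568 = -1.071073
y = (-38.560·-3736.522494 − -582.799195·-5.076) / -3742.753568 = -37.705400

x=-1.071 y=-37.705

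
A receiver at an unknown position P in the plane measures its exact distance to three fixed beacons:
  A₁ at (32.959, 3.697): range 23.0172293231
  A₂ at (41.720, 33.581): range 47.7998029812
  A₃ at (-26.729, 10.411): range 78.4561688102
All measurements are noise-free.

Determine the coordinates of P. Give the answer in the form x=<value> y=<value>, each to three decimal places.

eq1: (x − 32.959)² + (y − 3.697)² = 23.0172293231²
eq2: (x − 41.720)² + (y − 33.581)² = 47.7998029812²
eq3: (x + 26.729)² + (y − 10.411)² = 78.4561688102²
eq1−eq2, eq1−eq3 (x²,y² cancel):
  17.522·x + 59.768·y = 13.250152
  -119.376·x + 13.428·y = -5902.712707
det = 17.522·13.428 − 59.768·-119.376 = 7370.150184
x = (13.250152·13.428 − 59.768·-5902.712707) / 7370.150184 = 47.892003
y = (17.522·-5902.712707 − 13.250152·-119.376) / 7370.150184 = -13.818658

x=47.892 y=-13.819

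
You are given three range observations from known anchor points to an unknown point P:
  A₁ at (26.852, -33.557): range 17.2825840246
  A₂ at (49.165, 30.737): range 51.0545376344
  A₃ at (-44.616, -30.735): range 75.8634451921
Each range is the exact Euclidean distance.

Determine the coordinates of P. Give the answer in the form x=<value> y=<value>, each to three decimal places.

eq1: (x − 26.852)² + (y + 33.557)² = 17.2825840246²
eq2: (x − 49.165)² + (y − 30.737)² = 51.0545376344²
eq3: (x + 44.616)² + (y + 30.735)² = 75.8634451921²
eq3−eq2, eq3−eq1 (x²,y² cancel):
  187.562·x + 122.944·y = 3575.429216
  142.936·x − 5.644·y = 4368.449078
det = 187.562·-5.644 − 122.944·142.936 = -18631.723512
x = (3575.429216·-5.644 − 122.944·4368.449078) / -18631.723512 = 29.908898
y = (187.562·4368.449078 − 3575.429216·142.936) / -18631.723512 = -16.546912

x=29.909 y=-16.547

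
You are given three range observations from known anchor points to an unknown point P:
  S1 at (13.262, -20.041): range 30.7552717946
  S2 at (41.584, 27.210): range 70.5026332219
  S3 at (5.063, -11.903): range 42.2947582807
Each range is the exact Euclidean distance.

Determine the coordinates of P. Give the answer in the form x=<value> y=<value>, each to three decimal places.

eq1: (x − 13.262)² + (y + 20.041)² = 30.7552717946²
eq2: (x − 41.584)² + (y − 27.210)² = 70.5026332219²
eq3: (x − 5.063)² + (y + 11.903)² = 42.2947582807²
eq3−eq2, eq3−eq1 (x²,y² cancel):
  73.042·x + 78.226·y = -879.476935
  16.398·x − 16.276·y = 1253.166782
det = 73.042·-16.276 − 78.226·16.398 = -2471.581540
x = (-879.476935·-16.276 − 78.226·1253.166782) / -2471.581540 = 33.871372
y = (73.042·1253.166782 − -879.476935·16.398) / -2471.581540 = -42.869502

x=33.871 y=-42.870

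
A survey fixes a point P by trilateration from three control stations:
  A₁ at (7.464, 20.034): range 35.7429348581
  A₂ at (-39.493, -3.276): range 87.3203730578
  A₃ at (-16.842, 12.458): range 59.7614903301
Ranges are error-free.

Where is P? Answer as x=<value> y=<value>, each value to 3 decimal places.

x=33.778 y=44.223

eq1: (x − 7.464)² + (y − 20.034)² = 35.7429348581²
eq2: (x + 39.493)² + (y + 3.276)² = 87.3203730578²
eq3: (x + 16.842)² + (y − 12.458)² = 59.7614903301²
eq1−eq2, eq1−eq3 (x²,y² cancel):
  -93.914·x − 46.620·y = -5233.933386
  -48.612·x − 15.152·y = -2312.096058
det = -93.914·-15.152 − -46.620·-48.612 = -843.306512
x = (-5233.933386·-15.152 − -46.620·-2312.096058) / -843.306512 = 33.778180
y = (-93.914·-2312.096058 − -5233.933386·-48.612) / -843.306512 = 44.223281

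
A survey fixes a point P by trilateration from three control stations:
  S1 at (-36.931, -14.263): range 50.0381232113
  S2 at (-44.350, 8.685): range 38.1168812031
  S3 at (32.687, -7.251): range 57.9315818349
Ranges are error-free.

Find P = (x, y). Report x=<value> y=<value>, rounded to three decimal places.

eq1: (x + 36.931)² + (y + 14.263)² = 50.0381232113²
eq2: (x + 44.350)² + (y − 8.685)² = 38.1168812031²
eq3: (x − 32.687)² + (y + 7.251)² = 57.9315818349²
eq1−eq3, eq1−eq2 (x²,y² cancel):
  139.236·x + 14.024·y = -1298.569359
  -14.838·x + 45.896·y = 1525.936937
det = 139.236·45.896 − 14.024·-14.838 = 6598.463568
x = (-1298.569359·45.896 − 14.024·1525.936937) / 6598.463568 = -12.275415
y = (139.236·1525.936937 − -1298.569359·-14.838) / 6598.463568 = 29.279116

x=-12.275 y=29.279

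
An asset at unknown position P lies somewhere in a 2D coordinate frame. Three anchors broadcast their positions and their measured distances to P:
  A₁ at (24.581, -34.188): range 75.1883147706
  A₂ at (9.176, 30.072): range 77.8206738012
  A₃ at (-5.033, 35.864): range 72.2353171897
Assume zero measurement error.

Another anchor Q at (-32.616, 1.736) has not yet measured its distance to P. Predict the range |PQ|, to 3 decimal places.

28.371

eq1: (x − 24.581)² + (y + 34.188)² = 75.1883147706²
eq2: (x − 9.176)² + (y − 30.072)² = 77.8206738012²
eq3: (x + 5.033)² + (y − 35.864)² = 72.2353171897²
eq3−eq1, eq3−eq2 (x²,y² cancel):
  59.228·x − 140.104·y = 26.145691
  28.418·x − 11.584·y = -1161.149646
det = 59.228·-11.584 − -140.104·28.418 = 3295.378320
x = (26.145691·-11.584 − -140.104·-1161.149646) / 3295.378320 = -49.458534
y = (59.228·-1161.149646 − 26.145691·28.418) / 3295.378320 = -21.094871
|P − Q| = √((-49.458534 − -32.616)² + (-21.094871 − 1.736)²) = 28.371105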